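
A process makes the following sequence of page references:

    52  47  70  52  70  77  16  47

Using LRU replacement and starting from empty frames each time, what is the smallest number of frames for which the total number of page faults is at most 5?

5

f=1: 8 faults
f=2: 7 faults
f=3: 6 faults
f=4: 6 faults
f=5: 5 faults
Smallest f with faults ≤ 5 is 5.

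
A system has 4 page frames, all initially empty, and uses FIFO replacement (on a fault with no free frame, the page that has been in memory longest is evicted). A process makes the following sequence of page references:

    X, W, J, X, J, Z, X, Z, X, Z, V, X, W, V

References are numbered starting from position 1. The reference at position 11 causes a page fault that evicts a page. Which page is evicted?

X

pos 1: X → fault, frames {X}
pos 2: W → fault, frames {X,W}
pos 3: J → fault, frames {X,W,J}
pos 4: X → hit
pos 5: J → hit
pos 6: Z → fault, frames {X,W,J,Z}
pos 7: X → hit
pos 8: Z → hit
pos 9: X → hit
pos 10: Z → hit
pos 11: V → fault, evict X, frames {W,J,Z,V}
At position 11, page X is evicted.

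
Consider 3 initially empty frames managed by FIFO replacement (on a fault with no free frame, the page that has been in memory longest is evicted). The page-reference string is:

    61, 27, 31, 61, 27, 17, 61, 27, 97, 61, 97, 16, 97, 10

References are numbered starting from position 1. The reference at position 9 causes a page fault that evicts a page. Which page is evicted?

pos 1: 61: fault, frames {61}
pos 2: 27: fault, frames {61,27}
pos 3: 31: fault, frames {61,27,31}
pos 4: 61: hit
pos 5: 27: hit
pos 6: 17: fault, evict 61, frames {27,31,17}
pos 7: 61: fault, evict 27, frames {31,17,61}
pos 8: 27: fault, evict 31, frames {17,61,27}
pos 9: 97: fault, evict 17, frames {61,27,97}
At position 9, page 17 is evicted.

17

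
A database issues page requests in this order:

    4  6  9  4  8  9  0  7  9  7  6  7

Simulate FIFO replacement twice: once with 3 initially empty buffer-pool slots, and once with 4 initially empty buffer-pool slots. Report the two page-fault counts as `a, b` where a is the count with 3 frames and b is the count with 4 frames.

3 frames: F F F . F . F F F . F . → 8 faults.
4 frames: F F F . F . F F . . F . → 7 faults.
7 < 8: adding a frame reduced faults, as is typical.

8, 7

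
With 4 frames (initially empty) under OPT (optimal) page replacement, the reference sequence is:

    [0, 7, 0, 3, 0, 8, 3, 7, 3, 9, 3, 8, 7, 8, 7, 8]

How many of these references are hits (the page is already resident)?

11

0: miss, frames (0)
7: miss, frames (0 7)
0: hit
3: miss, frames (0 7 3)
0: hit
8: miss, frames (0 7 3 8)
3: hit
7: hit
3: hit
9: miss, evict 0, frames (7 3 8 9)
3: hit
8: hit
7: hit
8: hit
7: hit
8: hit
Hits: 11.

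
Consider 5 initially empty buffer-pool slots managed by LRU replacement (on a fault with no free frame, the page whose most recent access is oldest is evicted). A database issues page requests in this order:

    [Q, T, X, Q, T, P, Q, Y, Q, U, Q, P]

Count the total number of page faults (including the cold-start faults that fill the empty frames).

6

Q → miss, frames [Q]
T → miss, frames [Q, T]
X → miss, frames [Q, T, X]
Q → hit
T → hit
P → miss, frames [X, Q, T, P]
Q → hit
Y → miss, frames [X, T, P, Q, Y]
Q → hit
U → miss, evict X, frames [T, P, Y, Q, U]
Q → hit
P → hit
Page faults: 6.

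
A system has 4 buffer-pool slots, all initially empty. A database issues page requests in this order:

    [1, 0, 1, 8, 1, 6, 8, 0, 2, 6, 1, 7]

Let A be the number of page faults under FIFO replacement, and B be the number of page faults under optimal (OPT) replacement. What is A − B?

Under FIFO: F F . F . F . . F . F F → 7 faults.
Under OPT: F F . F . F . . F . . F → 6 faults.
A − B = 7 − 6 = 1.

1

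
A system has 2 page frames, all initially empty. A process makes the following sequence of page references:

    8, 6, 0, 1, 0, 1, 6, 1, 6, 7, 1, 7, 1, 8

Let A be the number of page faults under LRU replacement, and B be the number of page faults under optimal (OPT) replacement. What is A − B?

Under LRU: F F F F . . F . . F F . . F → 8 faults.
Under OPT: F F F F . . F . . F . . . F → 7 faults.
A − B = 8 − 7 = 1.

1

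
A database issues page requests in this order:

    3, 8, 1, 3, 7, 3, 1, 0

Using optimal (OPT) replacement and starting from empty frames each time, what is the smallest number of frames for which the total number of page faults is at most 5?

f=1: 8 faults
f=2: 6 faults
f=3: 5 faults
f=4: 5 faults
f=5: 5 faults
Smallest f with faults ≤ 5 is 3.

3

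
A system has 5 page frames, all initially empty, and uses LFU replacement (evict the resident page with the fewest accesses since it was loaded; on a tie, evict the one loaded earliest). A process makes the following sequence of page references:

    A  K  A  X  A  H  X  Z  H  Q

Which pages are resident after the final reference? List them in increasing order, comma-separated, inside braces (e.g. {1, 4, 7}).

A -> miss, frames [A]
K -> miss, frames [A, K]
A -> hit
X -> miss, frames [A, K, X]
A -> hit
H -> miss, frames [A, K, X, H]
X -> hit
Z -> miss, frames [A, K, X, H, Z]
H -> hit
Q -> miss, evict K, frames [A, X, H, Z, Q]

{A, H, Q, X, Z}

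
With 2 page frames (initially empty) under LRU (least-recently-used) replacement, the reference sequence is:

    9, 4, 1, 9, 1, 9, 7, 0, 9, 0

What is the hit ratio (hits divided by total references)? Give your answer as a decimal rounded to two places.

0.30

9: miss, frames [9]
4: miss, frames [9, 4]
1: miss, evict 9, frames [4, 1]
9: miss, evict 4, frames [1, 9]
1: hit
9: hit
7: miss, evict 1, frames [9, 7]
0: miss, evict 9, frames [7, 0]
9: miss, evict 7, frames [0, 9]
0: hit
Hits: 3 of 10 references → 3/10 = 0.3000.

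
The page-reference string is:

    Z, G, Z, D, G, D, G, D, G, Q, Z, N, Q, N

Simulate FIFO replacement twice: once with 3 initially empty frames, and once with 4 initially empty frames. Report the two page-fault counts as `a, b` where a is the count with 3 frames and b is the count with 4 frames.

3 frames: F F . F . . . . . F F F . . → 6 faults.
4 frames: F F . F . . . . . F . F . . → 5 faults.
5 < 6: adding a frame reduced faults, as is typical.

6, 5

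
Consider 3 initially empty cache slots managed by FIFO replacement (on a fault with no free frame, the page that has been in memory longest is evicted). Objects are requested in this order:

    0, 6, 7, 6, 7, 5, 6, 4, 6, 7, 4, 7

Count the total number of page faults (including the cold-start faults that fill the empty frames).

0: miss, frames [0]
6: miss, frames [0, 6]
7: miss, frames [0, 6, 7]
6: hit
7: hit
5: miss, evict 0, frames [6, 7, 5]
6: hit
4: miss, evict 6, frames [7, 5, 4]
6: miss, evict 7, frames [5, 4, 6]
7: miss, evict 5, frames [4, 6, 7]
4: hit
7: hit
Page faults: 7.

7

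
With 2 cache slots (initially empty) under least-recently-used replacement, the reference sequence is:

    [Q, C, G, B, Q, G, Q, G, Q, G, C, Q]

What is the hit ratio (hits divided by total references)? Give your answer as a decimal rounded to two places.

Q → fault, frames (Q)
C → fault, frames (Q C)
G → fault, evict Q, frames (C G)
B → fault, evict C, frames (G B)
Q → fault, evict G, frames (B Q)
G → fault, evict B, frames (Q G)
Q → hit
G → hit
Q → hit
G → hit
C → fault, evict Q, frames (G C)
Q → fault, evict G, frames (C Q)
Hits: 4 of 12 references → 4/12 = 0.3333.

0.33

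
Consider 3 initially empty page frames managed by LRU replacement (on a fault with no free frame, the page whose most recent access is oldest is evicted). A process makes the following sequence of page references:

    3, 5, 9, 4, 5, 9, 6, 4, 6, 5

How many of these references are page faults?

3 → fault, frames [3]
5 → fault, frames [3, 5]
9 → fault, frames [3, 5, 9]
4 → fault, evict 3, frames [5, 9, 4]
5 → hit
9 → hit
6 → fault, evict 4, frames [5, 9, 6]
4 → fault, evict 5, frames [9, 6, 4]
6 → hit
5 → fault, evict 9, frames [4, 6, 5]
Page faults: 7.

7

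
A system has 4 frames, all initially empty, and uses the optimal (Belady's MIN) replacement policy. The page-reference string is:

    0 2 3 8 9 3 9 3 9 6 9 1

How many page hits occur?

5

0: miss, frames {0}
2: miss, frames {0,2}
3: miss, frames {0,2,3}
8: miss, frames {0,2,3,8}
9: miss, evict 8, frames {0,2,3,9}
3: hit
9: hit
3: hit
9: hit
6: miss, evict 3, frames {0,2,9,6}
9: hit
1: miss, evict 6, frames {0,2,9,1}
Hits: 5.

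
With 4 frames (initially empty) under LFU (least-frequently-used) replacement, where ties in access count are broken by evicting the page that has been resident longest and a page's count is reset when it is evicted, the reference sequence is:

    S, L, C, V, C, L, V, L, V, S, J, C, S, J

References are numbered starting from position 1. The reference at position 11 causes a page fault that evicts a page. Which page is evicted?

pos 1: S → miss, frames {S}
pos 2: L → miss, frames {S,L}
pos 3: C → miss, frames {S,L,C}
pos 4: V → miss, frames {S,L,C,V}
pos 5: C → hit
pos 6: L → hit
pos 7: V → hit
pos 8: L → hit
pos 9: V → hit
pos 10: S → hit
pos 11: J → miss, evict S, frames {L,C,V,J}
At position 11, page S is evicted.

S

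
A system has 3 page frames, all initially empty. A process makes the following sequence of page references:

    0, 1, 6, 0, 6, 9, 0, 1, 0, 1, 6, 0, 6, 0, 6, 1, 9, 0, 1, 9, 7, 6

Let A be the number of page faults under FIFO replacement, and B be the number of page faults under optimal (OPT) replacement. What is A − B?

Under FIFO: F F F . . F F F . . F . . . . . F F F . F F → 12 faults.
Under OPT: F F F . . F . . . . F . . . . . F . . . F F → 8 faults.
A − B = 12 − 8 = 4.

4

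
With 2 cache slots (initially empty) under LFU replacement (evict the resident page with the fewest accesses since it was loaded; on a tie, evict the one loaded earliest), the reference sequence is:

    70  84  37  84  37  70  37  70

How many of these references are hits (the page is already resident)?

70 -> fault, frames {70}
84 -> fault, frames {70,84}
37 -> fault, evict 70, frames {84,37}
84 -> hit
37 -> hit
70 -> fault, evict 84, frames {37,70}
37 -> hit
70 -> hit
Hits: 4.

4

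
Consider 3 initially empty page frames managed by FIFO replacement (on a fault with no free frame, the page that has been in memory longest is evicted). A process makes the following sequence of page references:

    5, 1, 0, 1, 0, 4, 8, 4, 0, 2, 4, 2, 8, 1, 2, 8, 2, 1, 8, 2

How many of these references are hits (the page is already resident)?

5 -> miss, frames {5}
1 -> miss, frames {5,1}
0 -> miss, frames {5,1,0}
1 -> hit
0 -> hit
4 -> miss, evict 5, frames {1,0,4}
8 -> miss, evict 1, frames {0,4,8}
4 -> hit
0 -> hit
2 -> miss, evict 0, frames {4,8,2}
4 -> hit
2 -> hit
8 -> hit
1 -> miss, evict 4, frames {8,2,1}
2 -> hit
8 -> hit
2 -> hit
1 -> hit
8 -> hit
2 -> hit
Hits: 13.

13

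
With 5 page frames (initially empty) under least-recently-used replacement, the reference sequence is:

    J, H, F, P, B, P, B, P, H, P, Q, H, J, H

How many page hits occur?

7

J -> miss, frames {J}
H -> miss, frames {J,H}
F -> miss, frames {J,H,F}
P -> miss, frames {J,H,F,P}
B -> miss, frames {J,H,F,P,B}
P -> hit
B -> hit
P -> hit
H -> hit
P -> hit
Q -> miss, evict J, frames {F,B,H,P,Q}
H -> hit
J -> miss, evict F, frames {B,P,Q,H,J}
H -> hit
Hits: 7.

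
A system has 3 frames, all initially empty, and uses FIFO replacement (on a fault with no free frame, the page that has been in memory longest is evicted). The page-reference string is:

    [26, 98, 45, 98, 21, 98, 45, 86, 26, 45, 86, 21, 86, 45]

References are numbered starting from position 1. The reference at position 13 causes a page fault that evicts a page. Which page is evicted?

pos 1: 26 → miss, frames (26)
pos 2: 98 → miss, frames (26 98)
pos 3: 45 → miss, frames (26 98 45)
pos 4: 98 → hit
pos 5: 21 → miss, evict 26, frames (98 45 21)
pos 6: 98 → hit
pos 7: 45 → hit
pos 8: 86 → miss, evict 98, frames (45 21 86)
pos 9: 26 → miss, evict 45, frames (21 86 26)
pos 10: 45 → miss, evict 21, frames (86 26 45)
pos 11: 86 → hit
pos 12: 21 → miss, evict 86, frames (26 45 21)
pos 13: 86 → miss, evict 26, frames (45 21 86)
At position 13, page 26 is evicted.

26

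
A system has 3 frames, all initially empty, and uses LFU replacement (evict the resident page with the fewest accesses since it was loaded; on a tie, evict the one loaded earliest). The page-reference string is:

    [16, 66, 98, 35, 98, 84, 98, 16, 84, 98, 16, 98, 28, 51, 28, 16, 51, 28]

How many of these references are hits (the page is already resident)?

7

16 -> miss, frames {16}
66 -> miss, frames {16,66}
98 -> miss, frames {16,66,98}
35 -> miss, evict 16, frames {66,98,35}
98 -> hit
84 -> miss, evict 66, frames {98,35,84}
98 -> hit
16 -> miss, evict 35, frames {98,84,16}
84 -> hit
98 -> hit
16 -> hit
98 -> hit
28 -> miss, evict 84, frames {98,16,28}
51 -> miss, evict 28, frames {98,16,51}
28 -> miss, evict 51, frames {98,16,28}
16 -> hit
51 -> miss, evict 28, frames {98,16,51}
28 -> miss, evict 51, frames {98,16,28}
Hits: 7.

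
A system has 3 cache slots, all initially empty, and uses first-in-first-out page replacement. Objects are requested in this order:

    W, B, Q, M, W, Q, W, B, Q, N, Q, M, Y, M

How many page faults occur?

W: fault, frames {W}
B: fault, frames {W,B}
Q: fault, frames {W,B,Q}
M: fault, evict W, frames {B,Q,M}
W: fault, evict B, frames {Q,M,W}
Q: hit
W: hit
B: fault, evict Q, frames {M,W,B}
Q: fault, evict M, frames {W,B,Q}
N: fault, evict W, frames {B,Q,N}
Q: hit
M: fault, evict B, frames {Q,N,M}
Y: fault, evict Q, frames {N,M,Y}
M: hit
Page faults: 10.

10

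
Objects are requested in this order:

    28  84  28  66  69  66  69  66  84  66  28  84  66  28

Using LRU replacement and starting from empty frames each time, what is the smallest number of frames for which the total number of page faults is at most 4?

4

f=1: 14 faults
f=2: 9 faults
f=3: 6 faults
f=4: 4 faults
Smallest f with faults ≤ 4 is 4.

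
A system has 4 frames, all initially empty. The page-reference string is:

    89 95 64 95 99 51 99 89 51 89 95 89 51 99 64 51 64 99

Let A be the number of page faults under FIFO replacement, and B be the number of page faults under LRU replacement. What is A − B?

2

Under FIFO: F F F . F F . F . . F . . . F . . F → 9 faults.
Under LRU: F F F . F F . F . . . . . . F . . . → 7 faults.
A − B = 9 − 7 = 2.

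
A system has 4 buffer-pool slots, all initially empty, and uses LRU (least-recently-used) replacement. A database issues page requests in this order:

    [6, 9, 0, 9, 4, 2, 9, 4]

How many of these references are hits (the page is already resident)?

3

6 → miss, frames (6)
9 → miss, frames (6 9)
0 → miss, frames (6 9 0)
9 → hit
4 → miss, frames (6 0 9 4)
2 → miss, evict 6, frames (0 9 4 2)
9 → hit
4 → hit
Hits: 3.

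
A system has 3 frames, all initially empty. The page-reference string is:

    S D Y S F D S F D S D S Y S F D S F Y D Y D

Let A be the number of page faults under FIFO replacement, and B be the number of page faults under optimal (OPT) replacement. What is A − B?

4

Under FIFO: F F F . F . F . F . . . F . F . F . . F F . → 11 faults.
Under OPT: F F F . F . . . . . . . F . . F . . F . . . → 7 faults.
A − B = 11 − 7 = 4.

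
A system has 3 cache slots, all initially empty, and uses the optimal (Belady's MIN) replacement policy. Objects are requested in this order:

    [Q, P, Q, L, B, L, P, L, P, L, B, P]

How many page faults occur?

4

Q → fault, frames {Q}
P → fault, frames {Q,P}
Q → hit
L → fault, frames {Q,P,L}
B → fault, evict Q, frames {P,L,B}
L → hit
P → hit
L → hit
P → hit
L → hit
B → hit
P → hit
Page faults: 4.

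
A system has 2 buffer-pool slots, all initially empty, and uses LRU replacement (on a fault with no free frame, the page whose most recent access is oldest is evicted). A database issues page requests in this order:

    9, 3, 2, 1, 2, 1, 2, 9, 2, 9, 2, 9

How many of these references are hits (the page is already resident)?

7

9 -> miss, frames [9]
3 -> miss, frames [9, 3]
2 -> miss, evict 9, frames [3, 2]
1 -> miss, evict 3, frames [2, 1]
2 -> hit
1 -> hit
2 -> hit
9 -> miss, evict 1, frames [2, 9]
2 -> hit
9 -> hit
2 -> hit
9 -> hit
Hits: 7.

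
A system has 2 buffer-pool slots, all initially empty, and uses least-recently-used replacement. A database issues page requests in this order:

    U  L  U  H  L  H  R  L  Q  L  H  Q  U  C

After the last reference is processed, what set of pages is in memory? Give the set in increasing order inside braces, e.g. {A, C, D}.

{C, U}

U → fault, frames {U}
L → fault, frames {U,L}
U → hit
H → fault, evict L, frames {U,H}
L → fault, evict U, frames {H,L}
H → hit
R → fault, evict L, frames {H,R}
L → fault, evict H, frames {R,L}
Q → fault, evict R, frames {L,Q}
L → hit
H → fault, evict Q, frames {L,H}
Q → fault, evict L, frames {H,Q}
U → fault, evict H, frames {Q,U}
C → fault, evict Q, frames {U,C}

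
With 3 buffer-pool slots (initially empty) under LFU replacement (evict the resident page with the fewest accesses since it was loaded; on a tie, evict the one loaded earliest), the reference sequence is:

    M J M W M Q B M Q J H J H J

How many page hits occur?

4

M → miss, frames [M]
J → miss, frames [M, J]
M → hit
W → miss, frames [M, J, W]
M → hit
Q → miss, evict J, frames [M, W, Q]
B → miss, evict W, frames [M, Q, B]
M → hit
Q → hit
J → miss, evict B, frames [M, Q, J]
H → miss, evict J, frames [M, Q, H]
J → miss, evict H, frames [M, Q, J]
H → miss, evict J, frames [M, Q, H]
J → miss, evict H, frames [M, Q, J]
Hits: 4.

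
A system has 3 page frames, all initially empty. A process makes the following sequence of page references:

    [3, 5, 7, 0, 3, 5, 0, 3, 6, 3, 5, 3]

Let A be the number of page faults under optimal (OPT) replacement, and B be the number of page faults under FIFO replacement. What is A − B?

Under OPT: F F F F . . . . F . . . → 5 faults.
Under FIFO: F F F F F F . . F . . . → 7 faults.
A − B = 5 − 7 = -2.

-2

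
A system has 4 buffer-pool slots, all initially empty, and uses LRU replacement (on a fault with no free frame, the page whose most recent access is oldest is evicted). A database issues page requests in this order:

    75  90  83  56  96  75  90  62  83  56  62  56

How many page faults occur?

75 → fault, frames [75]
90 → fault, frames [75, 90]
83 → fault, frames [75, 90, 83]
56 → fault, frames [75, 90, 83, 56]
96 → fault, evict 75, frames [90, 83, 56, 96]
75 → fault, evict 90, frames [83, 56, 96, 75]
90 → fault, evict 83, frames [56, 96, 75, 90]
62 → fault, evict 56, frames [96, 75, 90, 62]
83 → fault, evict 96, frames [75, 90, 62, 83]
56 → fault, evict 75, frames [90, 62, 83, 56]
62 → hit
56 → hit
Page faults: 10.

10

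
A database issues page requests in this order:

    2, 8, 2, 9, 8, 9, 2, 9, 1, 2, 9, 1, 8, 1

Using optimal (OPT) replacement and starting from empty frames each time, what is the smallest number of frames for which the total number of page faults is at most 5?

f=1: 14 faults
f=2: 7 faults
f=3: 5 faults
f=4: 4 faults
Smallest f with faults ≤ 5 is 3.

3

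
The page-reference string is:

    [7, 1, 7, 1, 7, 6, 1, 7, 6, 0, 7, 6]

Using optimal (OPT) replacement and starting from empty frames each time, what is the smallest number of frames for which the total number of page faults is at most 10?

f=1: 12 faults
f=2: 6 faults
f=3: 4 faults
f=4: 4 faults
Smallest f with faults ≤ 10 is 2.

2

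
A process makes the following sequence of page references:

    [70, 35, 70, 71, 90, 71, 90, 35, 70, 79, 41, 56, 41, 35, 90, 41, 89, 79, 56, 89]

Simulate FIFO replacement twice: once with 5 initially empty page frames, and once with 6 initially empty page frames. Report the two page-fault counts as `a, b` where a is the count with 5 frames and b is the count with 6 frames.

9, 8

5 frames: F F . F F . . . . F F F . F . . F . . . → 9 faults.
6 frames: F F . F F . . . . F F F . . . . F . . . → 8 faults.
8 < 9: adding a frame reduced faults, as is typical.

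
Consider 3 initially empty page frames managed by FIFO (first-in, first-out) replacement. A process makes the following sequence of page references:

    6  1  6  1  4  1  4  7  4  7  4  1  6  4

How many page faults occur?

5

6 -> miss, frames [6]
1 -> miss, frames [6, 1]
6 -> hit
1 -> hit
4 -> miss, frames [6, 1, 4]
1 -> hit
4 -> hit
7 -> miss, evict 6, frames [1, 4, 7]
4 -> hit
7 -> hit
4 -> hit
1 -> hit
6 -> miss, evict 1, frames [4, 7, 6]
4 -> hit
Page faults: 5.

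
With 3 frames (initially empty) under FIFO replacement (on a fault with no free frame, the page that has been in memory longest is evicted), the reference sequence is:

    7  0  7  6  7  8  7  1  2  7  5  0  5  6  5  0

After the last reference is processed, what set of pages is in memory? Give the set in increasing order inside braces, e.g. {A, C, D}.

7 → miss, frames {7}
0 → miss, frames {7,0}
7 → hit
6 → miss, frames {7,0,6}
7 → hit
8 → miss, evict 7, frames {0,6,8}
7 → miss, evict 0, frames {6,8,7}
1 → miss, evict 6, frames {8,7,1}
2 → miss, evict 8, frames {7,1,2}
7 → hit
5 → miss, evict 7, frames {1,2,5}
0 → miss, evict 1, frames {2,5,0}
5 → hit
6 → miss, evict 2, frames {5,0,6}
5 → hit
0 → hit

{0, 5, 6}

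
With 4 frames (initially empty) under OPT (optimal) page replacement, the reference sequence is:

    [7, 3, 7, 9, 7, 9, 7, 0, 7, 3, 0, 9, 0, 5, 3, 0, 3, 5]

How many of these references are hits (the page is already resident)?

7 -> fault, frames [7]
3 -> fault, frames [7, 3]
7 -> hit
9 -> fault, frames [7, 3, 9]
7 -> hit
9 -> hit
7 -> hit
0 -> fault, frames [7, 3, 9, 0]
7 -> hit
3 -> hit
0 -> hit
9 -> hit
0 -> hit
5 -> fault, evict 9, frames [7, 3, 0, 5]
3 -> hit
0 -> hit
3 -> hit
5 -> hit
Hits: 13.

13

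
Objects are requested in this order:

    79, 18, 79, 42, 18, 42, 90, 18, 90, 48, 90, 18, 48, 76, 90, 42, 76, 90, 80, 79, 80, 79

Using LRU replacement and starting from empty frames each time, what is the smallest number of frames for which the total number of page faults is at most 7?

7

f=1: 22 faults
f=2: 16 faults
f=3: 10 faults
f=4: 9 faults
f=5: 8 faults
f=6: 8 faults
f=7: 7 faults
Smallest f with faults ≤ 7 is 7.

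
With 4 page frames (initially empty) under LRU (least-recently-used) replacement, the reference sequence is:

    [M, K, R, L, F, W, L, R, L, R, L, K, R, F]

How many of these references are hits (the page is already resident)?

6

M → miss, frames [M]
K → miss, frames [M, K]
R → miss, frames [M, K, R]
L → miss, frames [M, K, R, L]
F → miss, evict M, frames [K, R, L, F]
W → miss, evict K, frames [R, L, F, W]
L → hit
R → hit
L → hit
R → hit
L → hit
K → miss, evict F, frames [W, R, L, K]
R → hit
F → miss, evict W, frames [L, K, R, F]
Hits: 6.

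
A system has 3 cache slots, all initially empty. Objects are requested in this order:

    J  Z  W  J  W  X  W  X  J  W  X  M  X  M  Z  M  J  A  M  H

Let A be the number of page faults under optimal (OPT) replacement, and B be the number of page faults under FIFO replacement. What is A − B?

Under OPT: F F F . . F . . . . . F . . F . . F . F → 8 faults.
Under FIFO: F F F . . F . . F . . F . . F . . F . F → 9 faults.
A − B = 8 − 9 = -1.

-1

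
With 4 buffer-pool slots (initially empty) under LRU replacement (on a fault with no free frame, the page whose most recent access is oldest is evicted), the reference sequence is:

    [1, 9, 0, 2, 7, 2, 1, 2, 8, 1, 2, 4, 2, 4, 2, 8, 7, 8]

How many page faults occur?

9

1: miss, frames {1}
9: miss, frames {1,9}
0: miss, frames {1,9,0}
2: miss, frames {1,9,0,2}
7: miss, evict 1, frames {9,0,2,7}
2: hit
1: miss, evict 9, frames {0,7,2,1}
2: hit
8: miss, evict 0, frames {7,1,2,8}
1: hit
2: hit
4: miss, evict 7, frames {8,1,2,4}
2: hit
4: hit
2: hit
8: hit
7: miss, evict 1, frames {4,2,8,7}
8: hit
Page faults: 9.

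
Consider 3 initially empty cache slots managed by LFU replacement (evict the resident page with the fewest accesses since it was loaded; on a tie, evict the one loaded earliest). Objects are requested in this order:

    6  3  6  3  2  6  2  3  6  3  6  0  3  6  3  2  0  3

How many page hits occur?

12

6 -> fault, frames (6)
3 -> fault, frames (6 3)
6 -> hit
3 -> hit
2 -> fault, frames (6 3 2)
6 -> hit
2 -> hit
3 -> hit
6 -> hit
3 -> hit
6 -> hit
0 -> fault, evict 2, frames (6 3 0)
3 -> hit
6 -> hit
3 -> hit
2 -> fault, evict 0, frames (6 3 2)
0 -> fault, evict 2, frames (6 3 0)
3 -> hit
Hits: 12.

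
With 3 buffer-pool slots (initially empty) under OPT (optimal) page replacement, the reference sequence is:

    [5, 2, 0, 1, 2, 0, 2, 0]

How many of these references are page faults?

5: miss, frames [5]
2: miss, frames [5, 2]
0: miss, frames [5, 2, 0]
1: miss, evict 5, frames [2, 0, 1]
2: hit
0: hit
2: hit
0: hit
Page faults: 4.

4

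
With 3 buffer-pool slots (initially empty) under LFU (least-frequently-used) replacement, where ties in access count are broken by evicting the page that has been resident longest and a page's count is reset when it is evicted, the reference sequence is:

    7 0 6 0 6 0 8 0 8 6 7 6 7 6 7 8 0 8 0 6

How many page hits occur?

14

7 -> miss, frames [7]
0 -> miss, frames [7, 0]
6 -> miss, frames [7, 0, 6]
0 -> hit
6 -> hit
0 -> hit
8 -> miss, evict 7, frames [0, 6, 8]
0 -> hit
8 -> hit
6 -> hit
7 -> miss, evict 8, frames [0, 6, 7]
6 -> hit
7 -> hit
6 -> hit
7 -> hit
8 -> miss, evict 7, frames [0, 6, 8]
0 -> hit
8 -> hit
0 -> hit
6 -> hit
Hits: 14.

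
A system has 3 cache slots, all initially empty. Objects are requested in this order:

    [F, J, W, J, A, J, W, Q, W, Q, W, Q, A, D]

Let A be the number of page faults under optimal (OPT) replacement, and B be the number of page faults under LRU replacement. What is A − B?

-1

Under OPT: F F F . F . . F . . . . . F → 6 faults.
Under LRU: F F F . F . . F . . . . F F → 7 faults.
A − B = 6 − 7 = -1.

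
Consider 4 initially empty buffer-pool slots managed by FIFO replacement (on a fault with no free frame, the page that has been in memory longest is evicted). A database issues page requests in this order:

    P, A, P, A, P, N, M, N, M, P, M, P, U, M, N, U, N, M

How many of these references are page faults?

5

P → miss, frames [P]
A → miss, frames [P, A]
P → hit
A → hit
P → hit
N → miss, frames [P, A, N]
M → miss, frames [P, A, N, M]
N → hit
M → hit
P → hit
M → hit
P → hit
U → miss, evict P, frames [A, N, M, U]
M → hit
N → hit
U → hit
N → hit
M → hit
Page faults: 5.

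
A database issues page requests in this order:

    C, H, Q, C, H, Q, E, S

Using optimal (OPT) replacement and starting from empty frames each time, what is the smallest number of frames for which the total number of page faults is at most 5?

f=1: 8 faults
f=2: 6 faults
f=3: 5 faults
f=4: 5 faults
f=5: 5 faults
Smallest f with faults ≤ 5 is 3.

3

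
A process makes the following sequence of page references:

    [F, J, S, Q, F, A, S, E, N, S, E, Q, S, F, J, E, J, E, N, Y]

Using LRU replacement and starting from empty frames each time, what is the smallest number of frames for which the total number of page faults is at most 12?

5

f=1: 20 faults
f=2: 18 faults
f=3: 15 faults
f=4: 13 faults
f=5: 12 faults
f=6: 9 faults
f=7: 8 faults
f=8: 8 faults
Smallest f with faults ≤ 12 is 5.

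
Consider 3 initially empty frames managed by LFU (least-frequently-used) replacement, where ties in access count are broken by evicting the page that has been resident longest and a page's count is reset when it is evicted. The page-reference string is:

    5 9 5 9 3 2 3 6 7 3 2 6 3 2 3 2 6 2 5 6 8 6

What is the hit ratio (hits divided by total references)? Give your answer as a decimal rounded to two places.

5: fault, frames [5]
9: fault, frames [5, 9]
5: hit
9: hit
3: fault, frames [5, 9, 3]
2: fault, evict 3, frames [5, 9, 2]
3: fault, evict 2, frames [5, 9, 3]
6: fault, evict 3, frames [5, 9, 6]
7: fault, evict 6, frames [5, 9, 7]
3: fault, evict 7, frames [5, 9, 3]
2: fault, evict 3, frames [5, 9, 2]
6: fault, evict 2, frames [5, 9, 6]
3: fault, evict 6, frames [5, 9, 3]
2: fault, evict 3, frames [5, 9, 2]
3: fault, evict 2, frames [5, 9, 3]
2: fault, evict 3, frames [5, 9, 2]
6: fault, evict 2, frames [5, 9, 6]
2: fault, evict 6, frames [5, 9, 2]
5: hit
6: fault, evict 2, frames [5, 9, 6]
8: fault, evict 6, frames [5, 9, 8]
6: fault, evict 8, frames [5, 9, 6]
Hits: 3 of 22 references → 3/22 = 0.1364.

0.14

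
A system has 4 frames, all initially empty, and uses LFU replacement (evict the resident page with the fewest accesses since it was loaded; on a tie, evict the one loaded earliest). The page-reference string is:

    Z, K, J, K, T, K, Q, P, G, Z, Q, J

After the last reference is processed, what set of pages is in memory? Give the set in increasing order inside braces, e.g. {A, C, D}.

Z -> fault, frames {Z}
K -> fault, frames {Z,K}
J -> fault, frames {Z,K,J}
K -> hit
T -> fault, frames {Z,K,J,T}
K -> hit
Q -> fault, evict Z, frames {K,J,T,Q}
P -> fault, evict J, frames {K,T,Q,P}
G -> fault, evict T, frames {K,Q,P,G}
Z -> fault, evict Q, frames {K,P,G,Z}
Q -> fault, evict P, frames {K,G,Z,Q}
J -> fault, evict G, frames {K,Z,Q,J}

{J, K, Q, Z}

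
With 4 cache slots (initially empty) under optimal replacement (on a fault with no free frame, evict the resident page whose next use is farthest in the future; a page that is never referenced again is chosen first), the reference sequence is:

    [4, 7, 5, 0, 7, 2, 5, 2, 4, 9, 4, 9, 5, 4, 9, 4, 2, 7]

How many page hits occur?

4 -> miss, frames {4}
7 -> miss, frames {4,7}
5 -> miss, frames {4,7,5}
0 -> miss, frames {4,7,5,0}
7 -> hit
2 -> miss, evict 0, frames {4,7,5,2}
5 -> hit
2 -> hit
4 -> hit
9 -> miss, evict 7, frames {4,5,2,9}
4 -> hit
9 -> hit
5 -> hit
4 -> hit
9 -> hit
4 -> hit
2 -> hit
7 -> miss, evict 9, frames {4,5,2,7}
Hits: 11.

11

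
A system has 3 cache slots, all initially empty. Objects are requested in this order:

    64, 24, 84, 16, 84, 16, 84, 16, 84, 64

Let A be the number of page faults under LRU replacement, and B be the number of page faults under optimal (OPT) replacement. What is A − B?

Under LRU: F F F F . . . . . F → 5 faults.
Under OPT: F F F F . . . . . . → 4 faults.
A − B = 5 − 4 = 1.

1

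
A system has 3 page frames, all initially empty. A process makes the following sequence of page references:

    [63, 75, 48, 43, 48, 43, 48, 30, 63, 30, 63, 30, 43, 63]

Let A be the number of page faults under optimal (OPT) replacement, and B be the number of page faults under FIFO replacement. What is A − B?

Under OPT: F F F F . . . F . . . . . . → 5 faults.
Under FIFO: F F F F . . . F F . . . . . → 6 faults.
A − B = 5 − 6 = -1.

-1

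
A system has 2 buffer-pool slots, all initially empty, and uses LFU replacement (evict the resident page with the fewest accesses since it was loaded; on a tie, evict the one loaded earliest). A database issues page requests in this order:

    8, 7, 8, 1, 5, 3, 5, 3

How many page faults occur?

7

8 → miss, frames (8)
7 → miss, frames (8 7)
8 → hit
1 → miss, evict 7, frames (8 1)
5 → miss, evict 1, frames (8 5)
3 → miss, evict 5, frames (8 3)
5 → miss, evict 3, frames (8 5)
3 → miss, evict 5, frames (8 3)
Page faults: 7.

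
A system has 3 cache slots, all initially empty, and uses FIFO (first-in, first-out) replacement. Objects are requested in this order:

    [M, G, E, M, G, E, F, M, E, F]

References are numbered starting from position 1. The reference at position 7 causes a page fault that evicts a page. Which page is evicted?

pos 1: M → fault, frames (M)
pos 2: G → fault, frames (M G)
pos 3: E → fault, frames (M G E)
pos 4: M → hit
pos 5: G → hit
pos 6: E → hit
pos 7: F → fault, evict M, frames (G E F)
At position 7, page M is evicted.

M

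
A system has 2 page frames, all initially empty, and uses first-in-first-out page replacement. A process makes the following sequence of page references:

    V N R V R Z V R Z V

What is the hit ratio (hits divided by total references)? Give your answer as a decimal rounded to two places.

V → miss, frames (V)
N → miss, frames (V N)
R → miss, evict V, frames (N R)
V → miss, evict N, frames (R V)
R → hit
Z → miss, evict R, frames (V Z)
V → hit
R → miss, evict V, frames (Z R)
Z → hit
V → miss, evict Z, frames (R V)
Hits: 3 of 10 references → 3/10 = 0.3000.

0.30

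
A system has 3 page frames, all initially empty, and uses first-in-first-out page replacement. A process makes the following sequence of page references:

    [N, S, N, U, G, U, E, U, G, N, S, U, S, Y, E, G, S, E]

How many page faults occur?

12

N: fault, frames [N]
S: fault, frames [N, S]
N: hit
U: fault, frames [N, S, U]
G: fault, evict N, frames [S, U, G]
U: hit
E: fault, evict S, frames [U, G, E]
U: hit
G: hit
N: fault, evict U, frames [G, E, N]
S: fault, evict G, frames [E, N, S]
U: fault, evict E, frames [N, S, U]
S: hit
Y: fault, evict N, frames [S, U, Y]
E: fault, evict S, frames [U, Y, E]
G: fault, evict U, frames [Y, E, G]
S: fault, evict Y, frames [E, G, S]
E: hit
Page faults: 12.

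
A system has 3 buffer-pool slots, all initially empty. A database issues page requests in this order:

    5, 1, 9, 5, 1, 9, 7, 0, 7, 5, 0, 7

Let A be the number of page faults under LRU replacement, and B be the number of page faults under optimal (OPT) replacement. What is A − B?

1

Under LRU: F F F . . . F F . F . . → 6 faults.
Under OPT: F F F . . . F F . . . . → 5 faults.
A − B = 6 − 5 = 1.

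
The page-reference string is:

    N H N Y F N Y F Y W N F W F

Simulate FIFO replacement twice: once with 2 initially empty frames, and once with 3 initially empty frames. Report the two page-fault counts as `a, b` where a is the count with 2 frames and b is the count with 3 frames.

11, 6

2 frames: F F . F F F F F . F F F F . → 11 faults.
3 frames: F F . F F F . . . F . . . . → 6 faults.
6 < 11: adding a frame reduced faults, as is typical.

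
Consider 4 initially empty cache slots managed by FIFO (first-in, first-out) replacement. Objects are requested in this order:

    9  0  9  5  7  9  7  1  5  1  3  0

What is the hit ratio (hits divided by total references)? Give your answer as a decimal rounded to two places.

0.42

9: fault, frames (9)
0: fault, frames (9 0)
9: hit
5: fault, frames (9 0 5)
7: fault, frames (9 0 5 7)
9: hit
7: hit
1: fault, evict 9, frames (0 5 7 1)
5: hit
1: hit
3: fault, evict 0, frames (5 7 1 3)
0: fault, evict 5, frames (7 1 3 0)
Hits: 5 of 12 references → 5/12 = 0.4167.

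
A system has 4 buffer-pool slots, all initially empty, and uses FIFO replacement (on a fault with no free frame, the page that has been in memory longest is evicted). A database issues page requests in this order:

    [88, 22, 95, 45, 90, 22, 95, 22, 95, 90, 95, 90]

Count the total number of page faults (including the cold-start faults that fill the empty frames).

88 → fault, frames [88]
22 → fault, frames [88, 22]
95 → fault, frames [88, 22, 95]
45 → fault, frames [88, 22, 95, 45]
90 → fault, evict 88, frames [22, 95, 45, 90]
22 → hit
95 → hit
22 → hit
95 → hit
90 → hit
95 → hit
90 → hit
Page faults: 5.

5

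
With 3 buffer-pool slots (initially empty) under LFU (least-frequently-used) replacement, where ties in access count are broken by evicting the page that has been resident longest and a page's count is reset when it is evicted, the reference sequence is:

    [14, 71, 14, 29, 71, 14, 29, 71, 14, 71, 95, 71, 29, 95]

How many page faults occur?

14 → fault, frames [14]
71 → fault, frames [14, 71]
14 → hit
29 → fault, frames [14, 71, 29]
71 → hit
14 → hit
29 → hit
71 → hit
14 → hit
71 → hit
95 → fault, evict 29, frames [14, 71, 95]
71 → hit
29 → fault, evict 95, frames [14, 71, 29]
95 → fault, evict 29, frames [14, 71, 95]
Page faults: 6.

6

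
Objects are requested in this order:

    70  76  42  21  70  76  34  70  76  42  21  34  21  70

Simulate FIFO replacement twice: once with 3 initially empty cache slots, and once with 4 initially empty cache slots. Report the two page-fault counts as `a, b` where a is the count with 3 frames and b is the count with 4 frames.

10, 11

3 frames: F F F F F F F . . F F . . F → 10 faults.
4 frames: F F F F . . F F F F F F . F → 11 faults.
11 > 10: adding a frame increased faults — Belady's anomaly.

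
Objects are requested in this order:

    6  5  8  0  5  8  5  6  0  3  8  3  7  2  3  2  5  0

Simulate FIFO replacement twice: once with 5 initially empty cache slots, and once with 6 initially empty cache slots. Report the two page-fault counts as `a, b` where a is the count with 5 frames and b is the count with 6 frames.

5 frames: F F F F . . . . . F . . F F . . F . → 8 faults.
6 frames: F F F F . . . . . F . . F F . . . . → 7 faults.
7 < 8: adding a frame reduced faults, as is typical.

8, 7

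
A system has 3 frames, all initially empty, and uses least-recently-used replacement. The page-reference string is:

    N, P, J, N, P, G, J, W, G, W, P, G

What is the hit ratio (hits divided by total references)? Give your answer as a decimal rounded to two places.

0.42

N: miss, frames (N)
P: miss, frames (N P)
J: miss, frames (N P J)
N: hit
P: hit
G: miss, evict J, frames (N P G)
J: miss, evict N, frames (P G J)
W: miss, evict P, frames (G J W)
G: hit
W: hit
P: miss, evict J, frames (G W P)
G: hit
Hits: 5 of 12 references → 5/12 = 0.4167.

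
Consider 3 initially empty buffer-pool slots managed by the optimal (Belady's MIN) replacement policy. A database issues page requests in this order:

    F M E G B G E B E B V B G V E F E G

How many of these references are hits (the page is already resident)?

F: fault, frames (F)
M: fault, frames (F M)
E: fault, frames (F M E)
G: fault, evict M, frames (F E G)
B: fault, evict F, frames (E G B)
G: hit
E: hit
B: hit
E: hit
B: hit
V: fault, evict E, frames (G B V)
B: hit
G: hit
V: hit
E: fault, evict V, frames (G B E)
F: fault, evict B, frames (G E F)
E: hit
G: hit
Hits: 10.

10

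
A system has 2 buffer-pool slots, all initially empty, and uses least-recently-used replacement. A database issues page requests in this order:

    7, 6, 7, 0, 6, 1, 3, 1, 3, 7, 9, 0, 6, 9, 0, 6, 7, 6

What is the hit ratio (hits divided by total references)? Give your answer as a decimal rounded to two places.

0.22

7 -> fault, frames (7)
6 -> fault, frames (7 6)
7 -> hit
0 -> fault, evict 6, frames (7 0)
6 -> fault, evict 7, frames (0 6)
1 -> fault, evict 0, frames (6 1)
3 -> fault, evict 6, frames (1 3)
1 -> hit
3 -> hit
7 -> fault, evict 1, frames (3 7)
9 -> fault, evict 3, frames (7 9)
0 -> fault, evict 7, frames (9 0)
6 -> fault, evict 9, frames (0 6)
9 -> fault, evict 0, frames (6 9)
0 -> fault, evict 6, frames (9 0)
6 -> fault, evict 9, frames (0 6)
7 -> fault, evict 0, frames (6 7)
6 -> hit
Hits: 4 of 18 references → 4/18 = 0.2222.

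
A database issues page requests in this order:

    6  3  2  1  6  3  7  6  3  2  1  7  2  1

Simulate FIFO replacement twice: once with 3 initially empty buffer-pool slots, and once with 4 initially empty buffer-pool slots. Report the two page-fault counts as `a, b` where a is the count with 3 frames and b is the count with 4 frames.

9, 10

3 frames: F F F F F F F . . F F . . . → 9 faults.
4 frames: F F F F . . F F F F F F . . → 10 faults.
10 > 9: adding a frame increased faults — Belady's anomaly.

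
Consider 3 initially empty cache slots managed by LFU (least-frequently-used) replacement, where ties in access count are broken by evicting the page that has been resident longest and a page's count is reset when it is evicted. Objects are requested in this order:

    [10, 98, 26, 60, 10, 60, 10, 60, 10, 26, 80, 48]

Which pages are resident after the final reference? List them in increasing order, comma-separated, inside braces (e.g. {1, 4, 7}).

10 -> miss, frames [10]
98 -> miss, frames [10, 98]
26 -> miss, frames [10, 98, 26]
60 -> miss, evict 10, frames [98, 26, 60]
10 -> miss, evict 98, frames [26, 60, 10]
60 -> hit
10 -> hit
60 -> hit
10 -> hit
26 -> hit
80 -> miss, evict 26, frames [60, 10, 80]
48 -> miss, evict 80, frames [60, 10, 48]

{10, 48, 60}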